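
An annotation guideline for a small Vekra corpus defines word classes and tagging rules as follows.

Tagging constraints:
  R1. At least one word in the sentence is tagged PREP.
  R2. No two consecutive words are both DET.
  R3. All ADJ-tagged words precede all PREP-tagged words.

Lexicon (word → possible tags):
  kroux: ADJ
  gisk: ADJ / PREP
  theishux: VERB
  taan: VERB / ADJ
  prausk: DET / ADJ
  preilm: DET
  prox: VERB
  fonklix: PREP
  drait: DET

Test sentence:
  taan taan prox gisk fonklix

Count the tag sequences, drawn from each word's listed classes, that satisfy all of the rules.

8

Candidates per position — 1:taan {VERB,ADJ}; 2:taan {VERB,ADJ}; 3:prox {VERB}; 4:gisk {ADJ,PREP}; 5:fonklix {PREP}.
There are 8 candidate sequences in total.
Checking each against the rules leaves 8 sequences.
Count = 8.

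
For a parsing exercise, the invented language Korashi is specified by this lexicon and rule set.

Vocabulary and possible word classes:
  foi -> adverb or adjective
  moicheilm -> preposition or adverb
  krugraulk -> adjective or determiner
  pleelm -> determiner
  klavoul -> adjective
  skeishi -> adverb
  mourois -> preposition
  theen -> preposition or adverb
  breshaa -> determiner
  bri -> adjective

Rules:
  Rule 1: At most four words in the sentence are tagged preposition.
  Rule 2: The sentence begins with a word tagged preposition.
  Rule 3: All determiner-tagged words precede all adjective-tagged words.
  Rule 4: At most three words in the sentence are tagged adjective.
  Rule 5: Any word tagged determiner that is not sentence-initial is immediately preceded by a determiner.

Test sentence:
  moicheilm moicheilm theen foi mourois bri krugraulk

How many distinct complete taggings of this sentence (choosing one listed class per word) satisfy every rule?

Candidates per position — 1:moicheilm {preposition,adverb}; 2:moicheilm {preposition,adverb}; 3:theen {preposition,adverb}; 4:foi {adverb,adjective}; 5:mourois {preposition}; 6:bri {adjective}; 7:krugraulk {adjective,determiner}.
There are 32 candidate sequences in total.
Checking each against the rules leaves 8 sequences.
Count = 8.

8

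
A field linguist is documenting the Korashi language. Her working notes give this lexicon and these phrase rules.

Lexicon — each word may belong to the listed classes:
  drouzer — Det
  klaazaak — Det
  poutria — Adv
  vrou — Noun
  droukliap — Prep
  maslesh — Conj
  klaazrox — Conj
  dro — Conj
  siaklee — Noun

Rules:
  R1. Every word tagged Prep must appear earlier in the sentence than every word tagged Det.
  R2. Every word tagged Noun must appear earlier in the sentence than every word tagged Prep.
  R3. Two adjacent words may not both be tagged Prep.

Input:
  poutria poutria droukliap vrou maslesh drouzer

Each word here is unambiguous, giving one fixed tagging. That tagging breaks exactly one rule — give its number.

2

Fixed tagging: Adv Adv Prep Noun Conj Det.
Applying the rules: R1 ✓, R2 ✗, R3 ✓.
Only rule 2 fails.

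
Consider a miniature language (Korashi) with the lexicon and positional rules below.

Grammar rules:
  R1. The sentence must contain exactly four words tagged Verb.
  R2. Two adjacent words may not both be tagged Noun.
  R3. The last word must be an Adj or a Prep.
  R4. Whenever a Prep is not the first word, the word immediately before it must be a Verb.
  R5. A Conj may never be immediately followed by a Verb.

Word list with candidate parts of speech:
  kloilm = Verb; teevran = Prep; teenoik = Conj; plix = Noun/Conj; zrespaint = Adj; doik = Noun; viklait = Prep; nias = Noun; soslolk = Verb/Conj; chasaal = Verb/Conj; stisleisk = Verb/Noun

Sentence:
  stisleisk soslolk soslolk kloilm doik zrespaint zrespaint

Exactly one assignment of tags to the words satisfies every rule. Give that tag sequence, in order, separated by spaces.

Verb Verb Verb Verb Noun Adj Adj

Candidates per position — 1:stisleisk {Verb,Noun}; 2:soslolk {Verb,Conj}; 3:soslolk {Verb,Conj}; 4:kloilm {Verb}; 5:doik {Noun}; 6:zrespaint {Adj}; 7:zrespaint {Adj}.
Position 1: tagging it Noun would leave rule 1 unsatisfiable, so it must be Verb.
Position 2: tagging it Conj would leave rule 1 unsatisfiable, so it must be Verb.
Position 3: tagging it Conj would leave rule 1 unsatisfiable, so it must be Verb.
So the tagging must be: Verb Verb Verb Verb Noun Adj Adj.
Rule-by-rule: rule 1 satisfied; rule 2 satisfied; rule 3 satisfied; rule 4 satisfied; rule 5 satisfied.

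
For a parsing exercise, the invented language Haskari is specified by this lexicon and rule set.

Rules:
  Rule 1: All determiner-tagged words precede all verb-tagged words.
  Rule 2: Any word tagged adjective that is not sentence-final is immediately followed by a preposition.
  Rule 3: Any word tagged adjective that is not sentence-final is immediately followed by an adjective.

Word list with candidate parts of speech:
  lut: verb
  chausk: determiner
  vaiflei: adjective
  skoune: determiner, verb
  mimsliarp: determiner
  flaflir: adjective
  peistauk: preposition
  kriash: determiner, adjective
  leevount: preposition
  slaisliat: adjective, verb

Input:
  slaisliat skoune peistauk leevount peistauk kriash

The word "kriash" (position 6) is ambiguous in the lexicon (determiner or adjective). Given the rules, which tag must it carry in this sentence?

Candidates per position — 1:slaisliat {adjective,verb}; 2:skoune {determiner,verb}; 3:peistauk {preposition}; 4:leevount {preposition}; 5:peistauk {preposition}; 6:kriash {determiner,adjective}.
Word 1 cannot be adjective — rule 2 would then fail for every completion. It is verb.
Word 2 cannot be determiner — rule 1 would then fail for every completion. It is verb.
Word 6 cannot be determiner — rule 1 would then fail for every completion. It is adjective.
The only consistent sequence is: verb verb preposition preposition preposition adjective.
Verifying each rule — rule 1 satisfied; rule 2 satisfied; rule 3 satisfied.

adjective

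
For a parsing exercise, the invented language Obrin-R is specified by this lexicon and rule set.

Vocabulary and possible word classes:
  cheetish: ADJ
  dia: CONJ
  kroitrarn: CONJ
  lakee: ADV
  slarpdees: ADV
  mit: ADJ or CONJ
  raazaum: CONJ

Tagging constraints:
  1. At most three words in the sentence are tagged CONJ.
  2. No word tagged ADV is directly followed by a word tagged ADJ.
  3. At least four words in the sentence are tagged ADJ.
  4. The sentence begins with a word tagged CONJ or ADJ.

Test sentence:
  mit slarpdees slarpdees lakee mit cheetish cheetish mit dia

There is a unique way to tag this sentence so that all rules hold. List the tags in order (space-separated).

Candidates per position — 1:mit {ADJ,CONJ}; 2:slarpdees {ADV}; 3:slarpdees {ADV}; 4:lakee {ADV}; 5:mit {ADJ,CONJ}; 6:cheetish {ADJ}; 7:cheetish {ADJ}; 8:mit {ADJ,CONJ}; 9:dia {CONJ}.
Word 5 cannot be ADJ — rule 2 would then fail for every completion. It is CONJ.
Word 8 cannot be CONJ — rule 3 would then fail for every completion. It is ADJ.
Word 1 cannot be CONJ — rule 3 would then fail for every completion. It is ADJ.
So the tagging must be: ADJ ADV ADV ADV CONJ ADJ ADJ ADJ CONJ.
Check: rule 1 ok; rule 2 ok; rule 3 ok; rule 4 ok.

ADJ ADV ADV ADV CONJ ADJ ADJ ADJ CONJ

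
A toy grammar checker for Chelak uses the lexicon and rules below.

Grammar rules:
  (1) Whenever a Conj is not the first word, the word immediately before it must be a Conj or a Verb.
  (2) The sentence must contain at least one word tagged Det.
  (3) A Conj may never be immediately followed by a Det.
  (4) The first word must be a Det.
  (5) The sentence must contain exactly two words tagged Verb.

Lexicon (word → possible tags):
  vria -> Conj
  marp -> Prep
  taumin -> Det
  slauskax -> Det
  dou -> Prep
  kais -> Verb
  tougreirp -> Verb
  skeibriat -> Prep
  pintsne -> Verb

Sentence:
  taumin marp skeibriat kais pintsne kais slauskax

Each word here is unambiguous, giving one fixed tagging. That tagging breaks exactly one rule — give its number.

5

Fixed tagging: Det Prep Prep Verb Verb Verb Det.
Checking each rule: R1 ok, R2 ok, R3 ok, R4 ok, R5 fails.
Only rule 5 fails.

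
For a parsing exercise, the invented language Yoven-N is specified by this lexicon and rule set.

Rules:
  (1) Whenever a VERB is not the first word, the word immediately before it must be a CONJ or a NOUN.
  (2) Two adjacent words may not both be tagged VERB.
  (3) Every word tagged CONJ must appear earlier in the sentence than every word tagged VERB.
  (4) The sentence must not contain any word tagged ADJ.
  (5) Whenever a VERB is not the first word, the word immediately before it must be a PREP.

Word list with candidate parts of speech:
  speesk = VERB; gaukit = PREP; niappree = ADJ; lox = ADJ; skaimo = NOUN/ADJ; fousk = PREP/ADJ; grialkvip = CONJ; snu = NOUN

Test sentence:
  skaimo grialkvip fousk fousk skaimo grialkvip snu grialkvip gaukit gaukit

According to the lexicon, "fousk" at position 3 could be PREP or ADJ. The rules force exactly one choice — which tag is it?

PREP

Candidates per position — 1:skaimo {NOUN,ADJ}; 2:grialkvip {CONJ}; 3:fousk {PREP,ADJ}; 4:fousk {PREP,ADJ}; 5:skaimo {NOUN,ADJ}; 6:grialkvip {CONJ}; 7:snu {NOUN}; 8:grialkvip {CONJ}; 9:gaukit {PREP}; 10:gaukit {PREP}.
If word 1 were ADJ, no tagging could satisfy rule 4; so word 1 is NOUN.
If word 3 were ADJ, no tagging could satisfy rule 4; so word 3 is PREP.
If word 4 were ADJ, no tagging could satisfy rule 4; so word 4 is PREP.
If word 5 were ADJ, no tagging could satisfy rule 4; so word 5 is NOUN.
That leaves exactly one tagging: NOUN CONJ PREP PREP NOUN CONJ NOUN CONJ PREP PREP.
Check: rule 1 ok; rule 2 ok; rule 3 ok; rule 4 ok; rule 5 ok.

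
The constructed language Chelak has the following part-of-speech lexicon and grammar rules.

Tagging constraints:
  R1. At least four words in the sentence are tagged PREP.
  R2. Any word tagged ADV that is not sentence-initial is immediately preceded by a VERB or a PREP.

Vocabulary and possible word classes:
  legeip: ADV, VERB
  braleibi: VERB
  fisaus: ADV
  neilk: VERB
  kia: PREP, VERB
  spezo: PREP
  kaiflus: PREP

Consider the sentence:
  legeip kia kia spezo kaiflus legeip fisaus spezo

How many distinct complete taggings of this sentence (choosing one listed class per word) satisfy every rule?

6

Candidates per position — 1:legeip {ADV,VERB}; 2:kia {PREP,VERB}; 3:kia {PREP,VERB}; 4:spezo {PREP}; 5:kaiflus {PREP}; 6:legeip {ADV,VERB}; 7:fisaus {ADV}; 8:spezo {PREP}.
There are 16 candidate sequences in total.
Checking each against the rules leaves 6 sequences.
Count = 6.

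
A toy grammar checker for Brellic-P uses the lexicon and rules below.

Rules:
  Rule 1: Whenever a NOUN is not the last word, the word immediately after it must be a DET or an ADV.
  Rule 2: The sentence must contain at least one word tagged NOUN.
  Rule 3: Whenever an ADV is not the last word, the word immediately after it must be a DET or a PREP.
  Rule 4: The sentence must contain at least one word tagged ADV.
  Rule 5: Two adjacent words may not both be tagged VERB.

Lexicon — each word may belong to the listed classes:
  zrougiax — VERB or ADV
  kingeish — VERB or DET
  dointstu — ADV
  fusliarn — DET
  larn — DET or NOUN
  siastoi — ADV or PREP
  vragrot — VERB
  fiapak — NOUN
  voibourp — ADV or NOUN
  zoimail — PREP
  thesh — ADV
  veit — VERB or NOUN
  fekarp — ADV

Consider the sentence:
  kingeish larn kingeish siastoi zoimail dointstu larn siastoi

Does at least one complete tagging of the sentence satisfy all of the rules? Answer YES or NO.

Candidates per position — 1:kingeish {VERB,DET}; 2:larn {DET,NOUN}; 3:kingeish {VERB,DET}; 4:siastoi {ADV,PREP}; 5:zoimail {PREP}; 6:dointstu {ADV}; 7:larn {DET,NOUN}; 8:siastoi {ADV,PREP}.
One satisfying assignment: DET NOUN DET ADV PREP ADV DET PREP.
Check: rule 1 satisfied; rule 2 satisfied; rule 3 satisfied; rule 4 satisfied; rule 5 satisfied.

YES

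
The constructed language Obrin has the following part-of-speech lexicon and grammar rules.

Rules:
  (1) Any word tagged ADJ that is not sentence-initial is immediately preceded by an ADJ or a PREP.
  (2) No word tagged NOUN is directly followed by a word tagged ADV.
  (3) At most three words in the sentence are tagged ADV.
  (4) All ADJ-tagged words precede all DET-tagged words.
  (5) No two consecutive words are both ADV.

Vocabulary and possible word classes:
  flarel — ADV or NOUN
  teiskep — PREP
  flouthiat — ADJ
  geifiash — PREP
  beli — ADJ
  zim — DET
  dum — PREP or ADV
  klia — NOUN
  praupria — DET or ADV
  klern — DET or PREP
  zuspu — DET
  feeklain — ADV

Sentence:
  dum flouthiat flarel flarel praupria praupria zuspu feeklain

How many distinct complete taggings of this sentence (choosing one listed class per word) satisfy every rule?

Candidates per position — 1:dum {PREP,ADV}; 2:flouthiat {ADJ}; 3:flarel {ADV,NOUN}; 4:flarel {ADV,NOUN}; 5:praupria {DET,ADV}; 6:praupria {DET,ADV}; 7:zuspu {DET}; 8:feeklain {ADV}.
There are 32 candidate sequences in total.
The sequences that satisfy every rule: PREP ADJ ADV NOUN DET DET DET ADV; PREP ADJ ADV NOUN DET ADV DET ADV; PREP ADJ NOUN NOUN DET DET DET ADV; PREP ADJ NOUN NOUN DET ADV DET ADV.
Count = 4.

4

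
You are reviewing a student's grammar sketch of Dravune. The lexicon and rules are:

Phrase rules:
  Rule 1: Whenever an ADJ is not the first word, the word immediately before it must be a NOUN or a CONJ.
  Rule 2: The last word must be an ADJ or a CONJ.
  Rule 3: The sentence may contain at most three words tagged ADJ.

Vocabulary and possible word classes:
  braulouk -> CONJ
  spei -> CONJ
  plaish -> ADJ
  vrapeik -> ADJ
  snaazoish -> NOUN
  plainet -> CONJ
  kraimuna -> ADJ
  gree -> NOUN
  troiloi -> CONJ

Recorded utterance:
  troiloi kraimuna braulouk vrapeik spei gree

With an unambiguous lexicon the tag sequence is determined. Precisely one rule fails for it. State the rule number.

2

Fixed tagging: CONJ ADJ CONJ ADJ CONJ NOUN.
Checking each rule: R1 pass, R2 fail, R3 pass.
Only rule 2 fails.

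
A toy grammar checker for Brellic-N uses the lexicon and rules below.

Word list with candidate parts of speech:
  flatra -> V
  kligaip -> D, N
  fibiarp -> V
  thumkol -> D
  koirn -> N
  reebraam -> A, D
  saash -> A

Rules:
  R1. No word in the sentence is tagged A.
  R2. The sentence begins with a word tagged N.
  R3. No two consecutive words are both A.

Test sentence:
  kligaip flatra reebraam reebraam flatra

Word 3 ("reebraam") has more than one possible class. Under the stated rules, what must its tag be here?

D

Candidates per position — 1:kligaip {D,N}; 2:flatra {V}; 3:reebraam {A,D}; 4:reebraam {A,D}; 5:flatra {V}.
Position 1: tagging it D would leave rule 2 unsatisfiable, so it must be N.
Position 3: tagging it A would leave rule 1 unsatisfiable, so it must be D.
Position 4: tagging it A would leave rule 1 unsatisfiable, so it must be D.
The unique satisfying tagging is: N V D D V.
Checking: rule 1 satisfied; rule 2 satisfied; rule 3 satisfied.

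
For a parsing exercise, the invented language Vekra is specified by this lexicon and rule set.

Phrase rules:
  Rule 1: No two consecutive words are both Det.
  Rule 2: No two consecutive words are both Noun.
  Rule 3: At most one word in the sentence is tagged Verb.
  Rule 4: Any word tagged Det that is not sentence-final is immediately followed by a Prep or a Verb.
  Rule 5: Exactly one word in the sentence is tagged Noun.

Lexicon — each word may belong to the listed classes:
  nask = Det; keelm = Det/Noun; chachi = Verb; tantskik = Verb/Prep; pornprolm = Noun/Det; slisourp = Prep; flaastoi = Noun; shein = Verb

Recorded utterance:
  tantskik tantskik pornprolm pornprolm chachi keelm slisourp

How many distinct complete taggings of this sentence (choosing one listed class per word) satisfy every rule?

1

Candidates per position — 1:tantskik {Verb,Prep}; 2:tantskik {Verb,Prep}; 3:pornprolm {Noun,Det}; 4:pornprolm {Noun,Det}; 5:chachi {Verb}; 6:keelm {Det,Noun}; 7:slisourp {Prep}.
There are 32 candidate sequences in total.
The sequences that satisfy every rule: Prep Prep Noun Det Verb Det Prep.
Count = 1.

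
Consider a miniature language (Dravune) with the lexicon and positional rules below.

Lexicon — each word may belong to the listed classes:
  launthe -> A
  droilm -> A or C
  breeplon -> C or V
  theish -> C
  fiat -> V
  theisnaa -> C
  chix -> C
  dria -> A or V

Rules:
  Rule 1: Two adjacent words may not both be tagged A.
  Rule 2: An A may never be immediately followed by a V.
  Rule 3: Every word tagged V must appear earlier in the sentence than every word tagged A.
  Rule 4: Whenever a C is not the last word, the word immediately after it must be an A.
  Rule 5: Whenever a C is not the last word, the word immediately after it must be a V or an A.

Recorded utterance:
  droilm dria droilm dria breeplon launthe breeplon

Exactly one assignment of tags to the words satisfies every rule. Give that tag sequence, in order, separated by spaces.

Candidates per position — 1:droilm {A,C}; 2:dria {A,V}; 3:droilm {A,C}; 4:dria {A,V}; 5:breeplon {C,V}; 6:launthe {A}; 7:breeplon {C,V}.
Position 7: tagging it V would leave rule 2 unsatisfiable, so it must be C.
The remaining ambiguous positions (1, 2, 3, 4, 5) are resolved jointly — only one combination satisfies every rule.
That leaves exactly one tagging: C A C A C A C.
Check: rule 1 ✓; rule 2 ✓; rule 3 ✓; rule 4 ✓; rule 5 ✓.

C A C A C A C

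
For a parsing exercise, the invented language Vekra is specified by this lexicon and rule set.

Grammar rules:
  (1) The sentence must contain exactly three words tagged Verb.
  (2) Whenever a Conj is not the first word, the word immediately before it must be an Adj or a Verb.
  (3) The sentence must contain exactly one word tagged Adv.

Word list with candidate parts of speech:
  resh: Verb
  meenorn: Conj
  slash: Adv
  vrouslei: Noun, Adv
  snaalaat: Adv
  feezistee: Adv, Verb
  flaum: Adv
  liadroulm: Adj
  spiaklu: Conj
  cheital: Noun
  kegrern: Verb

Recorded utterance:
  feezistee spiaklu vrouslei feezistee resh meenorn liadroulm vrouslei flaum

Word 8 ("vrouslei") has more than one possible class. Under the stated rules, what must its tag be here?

Candidates per position — 1:feezistee {Adv,Verb}; 2:spiaklu {Conj}; 3:vrouslei {Noun,Adv}; 4:feezistee {Adv,Verb}; 5:resh {Verb}; 6:meenorn {Conj}; 7:liadroulm {Adj}; 8:vrouslei {Noun,Adv}; 9:flaum {Adv}.
Position 1: tagging it Adv would leave rule 1 unsatisfiable, so it must be Verb.
Position 3: tagging it Adv would leave rule 3 unsatisfiable, so it must be Noun.
Position 4: tagging it Adv would leave rule 1 unsatisfiable, so it must be Verb.
Position 8: tagging it Adv would leave rule 3 unsatisfiable, so it must be Noun.
That leaves exactly one tagging: Verb Conj Noun Verb Verb Conj Adj Noun Adv.
Verifying each rule — rule 1 holds; rule 2 holds; rule 3 holds.

Noun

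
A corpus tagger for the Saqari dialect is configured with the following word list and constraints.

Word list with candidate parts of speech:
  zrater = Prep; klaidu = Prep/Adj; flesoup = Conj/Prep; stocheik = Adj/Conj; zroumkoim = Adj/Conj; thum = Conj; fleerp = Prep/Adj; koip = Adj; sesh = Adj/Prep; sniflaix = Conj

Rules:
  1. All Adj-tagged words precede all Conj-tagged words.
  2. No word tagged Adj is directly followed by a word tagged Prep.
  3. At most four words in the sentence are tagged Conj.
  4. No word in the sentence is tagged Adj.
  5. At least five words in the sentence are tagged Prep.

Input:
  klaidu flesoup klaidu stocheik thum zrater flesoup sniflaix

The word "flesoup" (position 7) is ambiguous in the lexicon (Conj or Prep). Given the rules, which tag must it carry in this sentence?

Candidates per position — 1:klaidu {Prep,Adj}; 2:flesoup {Conj,Prep}; 3:klaidu {Prep,Adj}; 4:stocheik {Adj,Conj}; 5:thum {Conj}; 6:zrater {Prep}; 7:flesoup {Conj,Prep}; 8:sniflaix {Conj}.
Position 1: tagging it Adj would leave rule 4 unsatisfiable, so it must be Prep.
Position 2: tagging it Conj would leave rule 5 unsatisfiable, so it must be Prep.
Position 3: tagging it Adj would leave rule 4 unsatisfiable, so it must be Prep.
Position 4: tagging it Adj would leave rule 4 unsatisfiable, so it must be Conj.
Position 7: tagging it Conj would leave rule 5 unsatisfiable, so it must be Prep.
So the tagging must be: Prep Prep Prep Conj Conj Prep Prep Conj.
Verifying each rule — rule 1 satisfied; rule 2 satisfied; rule 3 satisfied; rule 4 satisfied; rule 5 satisfied.

Prep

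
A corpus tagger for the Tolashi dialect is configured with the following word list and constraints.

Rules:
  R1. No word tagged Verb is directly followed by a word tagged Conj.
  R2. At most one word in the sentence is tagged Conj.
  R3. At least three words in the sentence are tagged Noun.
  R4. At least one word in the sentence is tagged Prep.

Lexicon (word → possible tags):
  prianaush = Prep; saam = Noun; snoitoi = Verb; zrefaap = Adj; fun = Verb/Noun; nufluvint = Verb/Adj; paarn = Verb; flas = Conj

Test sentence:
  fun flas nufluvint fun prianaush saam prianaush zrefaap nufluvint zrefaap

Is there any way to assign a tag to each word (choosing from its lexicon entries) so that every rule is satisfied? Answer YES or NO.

YES

Candidates per position — 1:fun {Verb,Noun}; 2:flas {Conj}; 3:nufluvint {Verb,Adj}; 4:fun {Verb,Noun}; 5:prianaush {Prep}; 6:saam {Noun}; 7:prianaush {Prep}; 8:zrefaap {Adj}; 9:nufluvint {Verb,Adj}; 10:zrefaap {Adj}.
One satisfying assignment: Noun Conj Verb Noun Prep Noun Prep Adj Verb Adj.
Check: rule 1 satisfied; rule 2 satisfied; rule 3 satisfied; rule 4 satisfied.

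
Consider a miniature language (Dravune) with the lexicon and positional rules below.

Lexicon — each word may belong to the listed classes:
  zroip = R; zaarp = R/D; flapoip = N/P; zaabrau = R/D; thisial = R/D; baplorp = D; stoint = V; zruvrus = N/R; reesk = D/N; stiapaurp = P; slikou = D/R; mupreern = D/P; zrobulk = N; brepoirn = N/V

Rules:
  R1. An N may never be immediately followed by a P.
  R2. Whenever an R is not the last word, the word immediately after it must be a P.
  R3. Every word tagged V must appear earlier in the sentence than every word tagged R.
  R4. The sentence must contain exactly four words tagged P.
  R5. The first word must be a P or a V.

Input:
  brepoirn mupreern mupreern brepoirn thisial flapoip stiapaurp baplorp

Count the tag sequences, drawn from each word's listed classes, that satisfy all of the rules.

4

Candidates per position — 1:brepoirn {N,V}; 2:mupreern {D,P}; 3:mupreern {D,P}; 4:brepoirn {N,V}; 5:thisial {R,D}; 6:flapoip {N,P}; 7:stiapaurp {P}; 8:baplorp {D}.
There are 64 candidate sequences in total.
The sequences that satisfy every rule: V P P N R P P D; V P P N D P P D; V P P V R P P D; V P P V D P P D.
Count = 4.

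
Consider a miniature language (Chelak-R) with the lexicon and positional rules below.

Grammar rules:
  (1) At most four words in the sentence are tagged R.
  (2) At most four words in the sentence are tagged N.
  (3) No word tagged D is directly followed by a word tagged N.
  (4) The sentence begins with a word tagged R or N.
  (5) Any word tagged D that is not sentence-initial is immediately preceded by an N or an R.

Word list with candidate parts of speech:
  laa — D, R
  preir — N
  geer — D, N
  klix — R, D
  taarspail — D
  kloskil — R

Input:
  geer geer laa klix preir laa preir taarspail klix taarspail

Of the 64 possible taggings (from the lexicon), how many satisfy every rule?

Candidates per position — 1:geer {D,N}; 2:geer {D,N}; 3:laa {D,R}; 4:klix {R,D}; 5:preir {N}; 6:laa {D,R}; 7:preir {N}; 8:taarspail {D}; 9:klix {R,D}; 10:taarspail {D}.
There are 64 candidate sequences in total.
The sequences that satisfy every rule: N D R R N R N D R D; N N D R N R N D R D; N N R R N R N D R D.
Count = 3.

3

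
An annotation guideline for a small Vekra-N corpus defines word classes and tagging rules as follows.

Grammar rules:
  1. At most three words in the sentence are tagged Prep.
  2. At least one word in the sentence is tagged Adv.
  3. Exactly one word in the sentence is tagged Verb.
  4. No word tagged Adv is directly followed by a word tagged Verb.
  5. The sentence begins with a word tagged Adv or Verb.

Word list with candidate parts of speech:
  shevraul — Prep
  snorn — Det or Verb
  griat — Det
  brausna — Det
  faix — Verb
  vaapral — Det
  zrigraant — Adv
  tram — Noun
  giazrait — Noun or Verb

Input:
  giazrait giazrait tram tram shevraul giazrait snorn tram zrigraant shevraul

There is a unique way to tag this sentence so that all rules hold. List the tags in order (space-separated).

Candidates per position — 1:giazrait {Noun,Verb}; 2:giazrait {Noun,Verb}; 3:tram {Noun}; 4:tram {Noun}; 5:shevraul {Prep}; 6:giazrait {Noun,Verb}; 7:snorn {Det,Verb}; 8:tram {Noun}; 9:zrigraant {Adv}; 10:shevraul {Prep}.
Position 1: tagging it Noun would leave rule 5 unsatisfiable, so it must be Verb.
Position 2: tagging it Verb would leave rule 3 unsatisfiable, so it must be Noun.
Position 6: tagging it Verb would leave rule 3 unsatisfiable, so it must be Noun.
Position 7: tagging it Verb would leave rule 3 unsatisfiable, so it must be Det.
That leaves exactly one tagging: Verb Noun Noun Noun Prep Noun Det Noun Adv Prep.
Checking: rule 1 satisfied; rule 2 satisfied; rule 3 satisfied; rule 4 satisfied; rule 5 satisfied.

Verb Noun Noun Noun Prep Noun Det Noun Adv Prep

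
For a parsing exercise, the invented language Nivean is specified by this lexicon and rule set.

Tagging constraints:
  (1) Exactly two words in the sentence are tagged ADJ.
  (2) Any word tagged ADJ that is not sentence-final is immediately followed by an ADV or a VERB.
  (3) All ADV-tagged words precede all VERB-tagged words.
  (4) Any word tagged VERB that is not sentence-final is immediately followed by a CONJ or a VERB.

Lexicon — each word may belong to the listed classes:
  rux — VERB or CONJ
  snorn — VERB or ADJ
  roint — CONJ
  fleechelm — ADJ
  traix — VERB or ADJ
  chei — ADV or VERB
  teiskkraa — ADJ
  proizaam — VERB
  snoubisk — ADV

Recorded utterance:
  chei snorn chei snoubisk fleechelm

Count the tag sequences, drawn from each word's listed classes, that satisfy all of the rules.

1

Candidates per position — 1:chei {ADV,VERB}; 2:snorn {VERB,ADJ}; 3:chei {ADV,VERB}; 4:snoubisk {ADV}; 5:fleechelm {ADJ}.
There are 8 candidate sequences in total.
The sequences that satisfy every rule: ADV ADJ ADV ADV ADJ.
Count = 1.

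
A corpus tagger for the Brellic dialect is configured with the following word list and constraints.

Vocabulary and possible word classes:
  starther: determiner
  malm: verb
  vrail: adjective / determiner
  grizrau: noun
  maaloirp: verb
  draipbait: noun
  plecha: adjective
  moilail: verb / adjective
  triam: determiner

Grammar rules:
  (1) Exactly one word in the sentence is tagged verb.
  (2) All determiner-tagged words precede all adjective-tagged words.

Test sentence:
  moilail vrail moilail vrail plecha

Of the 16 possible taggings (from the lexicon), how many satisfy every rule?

Candidates per position — 1:moilail {verb,adjective}; 2:vrail {adjective,determiner}; 3:moilail {verb,adjective}; 4:vrail {adjective,determiner}; 5:plecha {adjective}.
There are 16 candidate sequences in total.
The sequences that satisfy every rule: verb adjective adjective adjective adjective; verb determiner adjective adjective adjective; adjective adjective verb adjective adjective.
Count = 3.

3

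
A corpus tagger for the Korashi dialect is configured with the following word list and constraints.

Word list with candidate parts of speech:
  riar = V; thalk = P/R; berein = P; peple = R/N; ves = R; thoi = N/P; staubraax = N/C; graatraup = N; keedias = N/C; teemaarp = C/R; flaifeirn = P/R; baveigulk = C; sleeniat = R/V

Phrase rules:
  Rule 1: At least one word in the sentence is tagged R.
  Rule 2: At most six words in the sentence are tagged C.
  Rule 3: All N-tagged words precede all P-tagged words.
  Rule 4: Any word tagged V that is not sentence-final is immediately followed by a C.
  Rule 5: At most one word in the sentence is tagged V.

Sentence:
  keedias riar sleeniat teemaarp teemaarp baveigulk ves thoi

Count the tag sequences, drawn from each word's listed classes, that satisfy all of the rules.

Candidates per position — 1:keedias {N,C}; 2:riar {V}; 3:sleeniat {R,V}; 4:teemaarp {C,R}; 5:teemaarp {C,R}; 6:baveigulk {C}; 7:ves {R}; 8:thoi {N,P}.
There are 32 candidate sequences in total.
Rule 4 cannot be satisfied by any choice of tags from the lexicon.
So there is no consistent tagging.
Count = 0.

0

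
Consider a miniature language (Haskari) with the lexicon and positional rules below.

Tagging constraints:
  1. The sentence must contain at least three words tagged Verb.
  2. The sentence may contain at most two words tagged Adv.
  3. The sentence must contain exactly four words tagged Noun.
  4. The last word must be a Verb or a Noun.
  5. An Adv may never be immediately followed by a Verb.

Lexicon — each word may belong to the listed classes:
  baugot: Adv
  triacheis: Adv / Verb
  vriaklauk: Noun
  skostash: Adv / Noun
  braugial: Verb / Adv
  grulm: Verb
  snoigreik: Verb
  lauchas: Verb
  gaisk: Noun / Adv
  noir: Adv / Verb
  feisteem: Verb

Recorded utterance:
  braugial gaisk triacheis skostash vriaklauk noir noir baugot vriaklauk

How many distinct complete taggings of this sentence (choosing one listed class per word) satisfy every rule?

4

Candidates per position — 1:braugial {Verb,Adv}; 2:gaisk {Noun,Adv}; 3:triacheis {Adv,Verb}; 4:skostash {Adv,Noun}; 5:vriaklauk {Noun}; 6:noir {Adv,Verb}; 7:noir {Adv,Verb}; 8:baugot {Adv}; 9:vriaklauk {Noun}.
There are 64 candidate sequences in total.
The sequences that satisfy every rule: Verb Noun Adv Noun Noun Verb Verb Adv Noun; Verb Noun Verb Noun Noun Verb Adv Adv Noun; Verb Noun Verb Noun Noun Verb Verb Adv Noun; Adv Noun Verb Noun Noun Verb Verb Adv Noun.
Count = 4.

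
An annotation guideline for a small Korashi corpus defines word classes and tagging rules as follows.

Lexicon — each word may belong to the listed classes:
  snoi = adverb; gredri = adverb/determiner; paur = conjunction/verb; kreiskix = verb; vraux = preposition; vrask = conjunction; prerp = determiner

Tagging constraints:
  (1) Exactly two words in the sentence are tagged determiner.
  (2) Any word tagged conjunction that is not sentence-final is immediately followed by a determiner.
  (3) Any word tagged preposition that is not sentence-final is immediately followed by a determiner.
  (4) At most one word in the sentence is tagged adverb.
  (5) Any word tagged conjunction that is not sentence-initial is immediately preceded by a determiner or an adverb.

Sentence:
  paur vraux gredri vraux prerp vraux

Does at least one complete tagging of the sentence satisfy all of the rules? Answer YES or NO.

YES

Candidates per position — 1:paur {conjunction,verb}; 2:vraux {preposition}; 3:gredri {adverb,determiner}; 4:vraux {preposition}; 5:prerp {determiner}; 6:vraux {preposition}.
One satisfying assignment: verb preposition determiner preposition determiner preposition.
Verifying each rule — rule 1 satisfied; rule 2 satisfied; rule 3 satisfied; rule 4 satisfied; rule 5 satisfied.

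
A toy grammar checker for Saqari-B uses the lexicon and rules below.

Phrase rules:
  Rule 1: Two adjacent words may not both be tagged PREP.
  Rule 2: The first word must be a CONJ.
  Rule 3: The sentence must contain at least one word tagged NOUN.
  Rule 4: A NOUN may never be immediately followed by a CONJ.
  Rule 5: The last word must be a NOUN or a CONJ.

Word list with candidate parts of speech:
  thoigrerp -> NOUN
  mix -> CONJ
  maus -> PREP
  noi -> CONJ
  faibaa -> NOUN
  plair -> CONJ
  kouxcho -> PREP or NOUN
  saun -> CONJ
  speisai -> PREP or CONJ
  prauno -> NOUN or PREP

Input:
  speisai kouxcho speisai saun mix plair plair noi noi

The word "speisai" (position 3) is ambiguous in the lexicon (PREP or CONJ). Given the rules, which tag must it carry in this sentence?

PREP

Candidates per position — 1:speisai {PREP,CONJ}; 2:kouxcho {PREP,NOUN}; 3:speisai {PREP,CONJ}; 4:saun {CONJ}; 5:mix {CONJ}; 6:plair {CONJ}; 7:plair {CONJ}; 8:noi {CONJ}; 9:noi {CONJ}.
If word 1 were PREP, no tagging could satisfy rule 2; so word 1 is CONJ.
If word 2 were PREP, no tagging could satisfy rule 3; so word 2 is NOUN.
If word 3 were CONJ, no tagging could satisfy rule 4; so word 3 is PREP.
So the tagging must be: CONJ NOUN PREP CONJ CONJ CONJ CONJ CONJ CONJ.
Checking: rule 1 satisfied; rule 2 satisfied; rule 3 satisfied; rule 4 satisfied; rule 5 satisfied.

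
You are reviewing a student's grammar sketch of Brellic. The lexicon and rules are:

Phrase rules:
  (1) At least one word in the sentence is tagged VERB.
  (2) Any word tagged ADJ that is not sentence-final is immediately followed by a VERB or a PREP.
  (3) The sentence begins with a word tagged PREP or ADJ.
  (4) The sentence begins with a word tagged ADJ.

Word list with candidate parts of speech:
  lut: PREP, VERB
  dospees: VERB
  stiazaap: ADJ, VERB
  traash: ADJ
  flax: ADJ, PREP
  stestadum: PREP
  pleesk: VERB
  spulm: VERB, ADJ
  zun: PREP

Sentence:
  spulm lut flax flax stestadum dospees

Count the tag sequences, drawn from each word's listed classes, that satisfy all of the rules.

Candidates per position — 1:spulm {VERB,ADJ}; 2:lut {PREP,VERB}; 3:flax {ADJ,PREP}; 4:flax {ADJ,PREP}; 5:stestadum {PREP}; 6:dospees {VERB}.
There are 16 candidate sequences in total.
Checking each against the rules leaves 6 sequences.
Count = 6.

6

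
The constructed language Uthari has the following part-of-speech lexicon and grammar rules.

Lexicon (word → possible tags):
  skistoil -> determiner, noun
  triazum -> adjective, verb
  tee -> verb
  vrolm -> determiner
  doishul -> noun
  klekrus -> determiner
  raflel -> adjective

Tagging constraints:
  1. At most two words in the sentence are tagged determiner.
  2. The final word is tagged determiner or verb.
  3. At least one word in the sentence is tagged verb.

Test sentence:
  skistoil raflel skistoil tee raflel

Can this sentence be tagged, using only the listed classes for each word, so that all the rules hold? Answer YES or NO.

NO

Candidates per position — 1:skistoil {determiner,noun}; 2:raflel {adjective}; 3:skistoil {determiner,noun}; 4:tee {verb}; 5:raflel {adjective}.
Rule 2 cannot be satisfied by any choice of tags from the lexicon.
So there is no consistent tagging.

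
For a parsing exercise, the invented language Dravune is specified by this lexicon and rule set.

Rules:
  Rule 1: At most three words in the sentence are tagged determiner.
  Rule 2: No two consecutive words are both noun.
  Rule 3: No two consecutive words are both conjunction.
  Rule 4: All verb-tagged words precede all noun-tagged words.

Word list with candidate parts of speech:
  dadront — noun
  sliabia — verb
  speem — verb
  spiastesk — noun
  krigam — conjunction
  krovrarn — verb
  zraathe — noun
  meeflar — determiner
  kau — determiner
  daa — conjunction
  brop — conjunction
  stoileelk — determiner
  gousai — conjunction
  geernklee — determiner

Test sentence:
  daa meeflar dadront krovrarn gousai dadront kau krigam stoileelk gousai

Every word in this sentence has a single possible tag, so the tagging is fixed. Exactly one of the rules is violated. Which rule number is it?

4

Fixed tagging: conjunction determiner noun verb conjunction noun determiner conjunction determiner conjunction.
Applying the rules: R1 holds, R2 holds, R3 holds, R4 violated.
Only rule 4 fails.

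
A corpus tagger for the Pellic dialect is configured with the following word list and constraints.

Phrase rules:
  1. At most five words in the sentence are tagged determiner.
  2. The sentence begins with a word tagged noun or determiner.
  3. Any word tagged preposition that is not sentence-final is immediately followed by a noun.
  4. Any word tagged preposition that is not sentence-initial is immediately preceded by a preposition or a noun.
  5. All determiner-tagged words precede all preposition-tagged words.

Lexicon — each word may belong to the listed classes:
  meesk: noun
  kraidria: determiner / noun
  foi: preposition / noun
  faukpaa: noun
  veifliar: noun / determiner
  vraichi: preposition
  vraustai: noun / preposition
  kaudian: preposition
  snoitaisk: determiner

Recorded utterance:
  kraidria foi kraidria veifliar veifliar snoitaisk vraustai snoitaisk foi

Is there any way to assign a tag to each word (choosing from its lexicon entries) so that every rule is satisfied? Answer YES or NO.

Candidates per position — 1:kraidria {determiner,noun}; 2:foi {preposition,noun}; 3:kraidria {determiner,noun}; 4:veifliar {noun,determiner}; 5:veifliar {noun,determiner}; 6:snoitaisk {determiner}; 7:vraustai {noun,preposition}; 8:snoitaisk {determiner}; 9:foi {preposition,noun}.
One satisfying assignment: determiner noun noun determiner noun determiner noun determiner noun.
Rule-by-rule: rule 1 ✓; rule 2 ✓; rule 3 ✓; rule 4 ✓; rule 5 ✓.

YES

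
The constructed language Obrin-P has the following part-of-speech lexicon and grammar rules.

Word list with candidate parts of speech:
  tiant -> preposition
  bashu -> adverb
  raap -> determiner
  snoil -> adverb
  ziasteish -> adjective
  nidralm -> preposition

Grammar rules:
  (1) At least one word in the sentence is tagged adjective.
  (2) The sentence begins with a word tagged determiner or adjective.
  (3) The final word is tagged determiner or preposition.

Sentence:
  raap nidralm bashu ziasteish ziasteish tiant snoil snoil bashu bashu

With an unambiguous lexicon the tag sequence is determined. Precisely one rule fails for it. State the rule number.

Fixed tagging: determiner preposition adverb adjective adjective preposition adverb adverb adverb adverb.
Applying the rules: R1 ok, R2 ok, R3 fails.
Only rule 3 fails.

3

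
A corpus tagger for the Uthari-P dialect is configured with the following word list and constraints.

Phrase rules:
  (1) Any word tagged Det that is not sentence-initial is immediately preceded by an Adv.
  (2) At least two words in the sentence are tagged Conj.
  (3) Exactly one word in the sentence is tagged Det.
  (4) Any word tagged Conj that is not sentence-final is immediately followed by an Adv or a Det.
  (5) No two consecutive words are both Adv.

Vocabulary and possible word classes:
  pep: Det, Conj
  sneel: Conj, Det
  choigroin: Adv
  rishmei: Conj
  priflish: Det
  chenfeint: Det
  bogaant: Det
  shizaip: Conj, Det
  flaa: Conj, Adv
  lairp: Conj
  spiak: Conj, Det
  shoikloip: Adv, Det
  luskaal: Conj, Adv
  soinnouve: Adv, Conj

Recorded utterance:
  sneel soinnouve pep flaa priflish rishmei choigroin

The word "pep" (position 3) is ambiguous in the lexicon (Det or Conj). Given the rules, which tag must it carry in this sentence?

Candidates per position — 1:sneel {Conj,Det}; 2:soinnouve {Adv,Conj}; 3:pep {Det,Conj}; 4:flaa {Conj,Adv}; 5:priflish {Det}; 6:rishmei {Conj}; 7:choigroin {Adv}.
Word 1 cannot be Det — rule 3 would then fail for every completion. It is Conj.
Word 2 cannot be Conj — rule 4 would then fail for every completion. It is Adv.
Word 3 cannot be Det — rule 3 would then fail for every completion. It is Conj.
Word 4 cannot be Conj — rule 1 would then fail for every completion. It is Adv.
The unique satisfying tagging is: Conj Adv Conj Adv Det Conj Adv.
Checking: rule 1 ok; rule 2 ok; rule 3 ok; rule 4 ok; rule 5 ok.

Conj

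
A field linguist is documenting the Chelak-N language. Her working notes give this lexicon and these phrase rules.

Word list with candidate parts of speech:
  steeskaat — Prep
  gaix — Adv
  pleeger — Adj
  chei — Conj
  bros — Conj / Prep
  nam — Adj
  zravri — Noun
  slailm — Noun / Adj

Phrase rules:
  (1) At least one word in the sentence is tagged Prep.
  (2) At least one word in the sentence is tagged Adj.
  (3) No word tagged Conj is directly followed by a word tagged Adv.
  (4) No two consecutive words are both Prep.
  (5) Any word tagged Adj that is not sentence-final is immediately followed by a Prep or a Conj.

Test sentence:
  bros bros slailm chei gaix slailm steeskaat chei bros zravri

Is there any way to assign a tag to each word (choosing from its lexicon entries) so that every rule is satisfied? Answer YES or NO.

Candidates per position — 1:bros {Conj,Prep}; 2:bros {Conj,Prep}; 3:slailm {Noun,Adj}; 4:chei {Conj}; 5:gaix {Adv}; 6:slailm {Noun,Adj}; 7:steeskaat {Prep}; 8:chei {Conj}; 9:bros {Conj,Prep}; 10:zravri {Noun}.
Rule 3 cannot be satisfied by any choice of tags from the lexicon.
So there is no consistent tagging.

NO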